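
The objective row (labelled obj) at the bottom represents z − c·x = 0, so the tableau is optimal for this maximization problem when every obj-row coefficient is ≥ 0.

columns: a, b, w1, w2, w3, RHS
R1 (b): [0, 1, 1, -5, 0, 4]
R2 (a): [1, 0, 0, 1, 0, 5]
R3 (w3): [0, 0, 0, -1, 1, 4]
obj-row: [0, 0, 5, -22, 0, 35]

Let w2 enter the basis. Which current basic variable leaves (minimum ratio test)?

Column w2 entries and ratios — b: -5 ≤ 0, skip; a: 5/1 = 5; w3: -1 ≤ 0, skip.
Smallest ratio is 5 in the row of a, so a leaves.

a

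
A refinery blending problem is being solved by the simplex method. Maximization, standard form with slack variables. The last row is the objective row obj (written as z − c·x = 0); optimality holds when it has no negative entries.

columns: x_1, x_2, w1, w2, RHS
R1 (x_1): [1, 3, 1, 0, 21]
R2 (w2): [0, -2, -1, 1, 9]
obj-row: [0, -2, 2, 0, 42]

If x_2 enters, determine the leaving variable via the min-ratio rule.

x_1

Column x_2 entries and ratios — x_1: 21/3 = 7; w2: -2 ≤ 0, skip.
Smallest ratio is 7 in the row of x_1, so x_1 leaves.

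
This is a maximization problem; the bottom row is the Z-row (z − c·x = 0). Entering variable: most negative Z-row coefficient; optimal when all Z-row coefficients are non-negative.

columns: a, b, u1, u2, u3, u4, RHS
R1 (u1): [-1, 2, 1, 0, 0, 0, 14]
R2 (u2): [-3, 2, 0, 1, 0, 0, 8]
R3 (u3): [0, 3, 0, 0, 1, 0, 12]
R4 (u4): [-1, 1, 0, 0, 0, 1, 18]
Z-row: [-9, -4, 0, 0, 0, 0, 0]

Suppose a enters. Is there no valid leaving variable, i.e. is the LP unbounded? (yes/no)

Every constraint-row entry in column a is ≤ 0, so increasing a is unbounded.

yes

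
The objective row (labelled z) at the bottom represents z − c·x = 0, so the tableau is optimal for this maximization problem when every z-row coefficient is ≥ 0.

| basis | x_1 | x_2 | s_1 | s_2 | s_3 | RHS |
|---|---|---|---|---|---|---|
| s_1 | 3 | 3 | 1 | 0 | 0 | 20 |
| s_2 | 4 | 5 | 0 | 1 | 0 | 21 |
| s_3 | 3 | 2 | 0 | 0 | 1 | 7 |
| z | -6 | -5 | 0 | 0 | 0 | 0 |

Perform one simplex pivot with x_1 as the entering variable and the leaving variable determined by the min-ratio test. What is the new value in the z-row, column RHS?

14

Ratio test on column x_1 — row 1: 20/3 = 20/3; row 2: 21/4 = 21/4; row 3: 7/3 = 7/3. Minimum is 7/3 at row 3 (s_3 leaves); pivot element 3.
Divide row 3 by 3; eliminate column x_1 from the other rows.
z-row update in column RHS: 0 − (-6)·(7/3) = 14.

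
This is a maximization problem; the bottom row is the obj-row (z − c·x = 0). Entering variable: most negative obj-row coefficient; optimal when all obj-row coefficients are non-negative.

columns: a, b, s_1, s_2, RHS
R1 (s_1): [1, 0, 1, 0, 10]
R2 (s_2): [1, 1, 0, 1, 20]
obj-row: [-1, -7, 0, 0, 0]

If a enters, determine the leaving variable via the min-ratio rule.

Column a entries and ratios — s_1: 10/1 = 10; s_2: 20/1 = 20.
Smallest ratio is 10 in the row of s_1, so s_1 leaves.

s_1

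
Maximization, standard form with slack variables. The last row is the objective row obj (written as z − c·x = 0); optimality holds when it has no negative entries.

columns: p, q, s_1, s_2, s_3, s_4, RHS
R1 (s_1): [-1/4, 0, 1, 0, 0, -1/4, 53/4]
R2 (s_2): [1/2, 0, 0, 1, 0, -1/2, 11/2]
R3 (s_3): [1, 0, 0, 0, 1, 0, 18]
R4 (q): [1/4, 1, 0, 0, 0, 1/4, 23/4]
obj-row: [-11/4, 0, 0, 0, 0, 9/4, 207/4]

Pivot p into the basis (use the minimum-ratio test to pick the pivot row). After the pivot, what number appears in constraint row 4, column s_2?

Ratio test on column p — row 1: entry -1/4 ≤ 0; row 2: (11/2)/(1/2) = 11; row 3: 18/1 = 18; row 4: (23/4)/(1/4) = 23. Minimum is 11 at row 2 (s_2 leaves); pivot element 1/2.
Divide row 2 by 1/2; eliminate column p from the other rows.
Row 4 update in column s_2: 0 − (1/4)·2 = -1/2.

-1/2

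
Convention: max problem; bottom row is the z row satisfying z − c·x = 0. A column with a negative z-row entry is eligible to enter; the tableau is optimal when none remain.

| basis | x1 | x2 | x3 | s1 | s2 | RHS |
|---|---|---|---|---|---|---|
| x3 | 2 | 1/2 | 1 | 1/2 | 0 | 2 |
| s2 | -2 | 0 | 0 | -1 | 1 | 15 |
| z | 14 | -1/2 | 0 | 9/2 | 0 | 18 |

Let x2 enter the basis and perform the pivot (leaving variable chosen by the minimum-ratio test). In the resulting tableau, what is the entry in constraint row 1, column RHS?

4

Ratio test on column x2 — row 1: 2/(1/2) = 4; row 2: entry 0 ≤ 0. Minimum is 4 at row 1 (x3 leaves); pivot element 1/2.
Divide row 1 by 1/2; eliminate column x2 from the other rows.
In the new row 1, the RHS entry is the old entry divided by the pivot: 2/(1/2) = 4.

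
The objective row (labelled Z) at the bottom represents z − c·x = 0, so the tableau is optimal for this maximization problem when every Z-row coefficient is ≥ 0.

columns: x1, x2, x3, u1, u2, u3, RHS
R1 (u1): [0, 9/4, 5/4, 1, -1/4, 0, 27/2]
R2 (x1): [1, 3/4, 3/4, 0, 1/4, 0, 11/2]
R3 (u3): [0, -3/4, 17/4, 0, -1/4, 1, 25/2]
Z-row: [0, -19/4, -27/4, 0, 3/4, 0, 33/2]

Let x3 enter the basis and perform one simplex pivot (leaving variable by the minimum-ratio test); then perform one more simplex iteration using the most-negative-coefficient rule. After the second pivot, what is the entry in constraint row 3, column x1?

Ratio test on column x3 — row 1: (27/2)/(5/4) = 54/5; row 2: (11/2)/(3/4) = 22/3; row 3: (25/2)/(17/4) = 50/17. Minimum is 50/17 at row 3 (u3 leaves); pivot element 17/4.
Divide row 3 by 17/4; eliminate column x3 from the other rows.
Second iteration: most negative Z-row entry is -101/17 in column x2, so x2 enters.
Ratio test on column x2 — row 1: (167/17)/(42/17) = 167/42; row 2: (56/17)/(15/17) = 56/15; row 3: entry -3/17 ≤ 0. Minimum is 56/15 at row 2 (x1 leaves); pivot element 15/17.
Divide row 2 by 15/17; eliminate column x2 from the other rows.
After both pivots, the entry at constraint row 3, column x1 is 1/5.

1/5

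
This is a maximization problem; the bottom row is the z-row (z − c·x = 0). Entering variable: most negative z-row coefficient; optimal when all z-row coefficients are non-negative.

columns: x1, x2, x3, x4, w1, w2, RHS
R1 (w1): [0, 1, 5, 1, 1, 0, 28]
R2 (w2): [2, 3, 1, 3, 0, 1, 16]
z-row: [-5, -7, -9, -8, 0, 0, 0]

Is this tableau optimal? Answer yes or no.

The z-row has a negative entry -9 in column x3, so it is not optimal.

no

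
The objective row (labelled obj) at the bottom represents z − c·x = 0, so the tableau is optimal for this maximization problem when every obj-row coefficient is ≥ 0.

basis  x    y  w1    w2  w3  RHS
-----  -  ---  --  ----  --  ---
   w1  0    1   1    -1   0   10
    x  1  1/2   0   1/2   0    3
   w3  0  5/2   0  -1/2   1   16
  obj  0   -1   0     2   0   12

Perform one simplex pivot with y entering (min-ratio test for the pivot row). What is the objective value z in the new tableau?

Ratio test on column y — row 1: 10/1 = 10; row 2: 3/(1/2) = 6; row 3: 16/(5/2) = 32/5. Minimum is 6 at row 2 (x leaves); pivot element 1/2.
Pivot on row 2; the obj-row RHS becomes 12 − (-1)·6 = 18.

18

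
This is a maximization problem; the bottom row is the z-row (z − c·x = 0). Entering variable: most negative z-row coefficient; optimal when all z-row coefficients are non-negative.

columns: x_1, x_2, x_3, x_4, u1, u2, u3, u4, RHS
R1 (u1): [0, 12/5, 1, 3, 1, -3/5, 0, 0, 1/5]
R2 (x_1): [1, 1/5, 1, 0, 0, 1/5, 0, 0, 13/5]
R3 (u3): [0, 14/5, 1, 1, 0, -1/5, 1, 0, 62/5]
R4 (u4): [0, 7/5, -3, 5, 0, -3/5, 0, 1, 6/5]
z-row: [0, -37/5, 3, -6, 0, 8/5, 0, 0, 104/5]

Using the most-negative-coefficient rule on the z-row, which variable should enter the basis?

x_2

Negative z-row entries: x_2: -37/5, x_4: -6.
The most negative is -37/5 in column x_2, so x_2 enters.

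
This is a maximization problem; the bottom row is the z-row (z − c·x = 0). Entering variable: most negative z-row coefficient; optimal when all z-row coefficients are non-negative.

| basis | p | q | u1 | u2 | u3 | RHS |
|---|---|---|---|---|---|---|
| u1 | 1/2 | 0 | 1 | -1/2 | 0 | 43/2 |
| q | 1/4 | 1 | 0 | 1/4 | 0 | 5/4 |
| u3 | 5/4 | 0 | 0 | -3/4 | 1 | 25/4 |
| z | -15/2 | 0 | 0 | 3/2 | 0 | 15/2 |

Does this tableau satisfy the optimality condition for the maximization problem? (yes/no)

no

The z-row has a negative entry -15/2 in column p, so it is not optimal.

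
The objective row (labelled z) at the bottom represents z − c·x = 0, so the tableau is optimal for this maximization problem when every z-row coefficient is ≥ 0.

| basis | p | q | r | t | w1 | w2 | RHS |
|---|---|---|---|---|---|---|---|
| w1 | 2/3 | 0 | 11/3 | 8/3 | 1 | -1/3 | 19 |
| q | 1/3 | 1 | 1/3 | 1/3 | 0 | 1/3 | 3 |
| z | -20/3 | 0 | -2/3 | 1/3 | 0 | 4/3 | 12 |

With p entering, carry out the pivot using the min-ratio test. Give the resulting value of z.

Ratio test on column p — row 1: 19/(2/3) = 57/2; row 2: 3/(1/3) = 9. Minimum is 9 at row 2 (q leaves); pivot element 1/3.
Pivot on row 2; the z-row RHS becomes 12 − (-20/3)·9 = 72.

72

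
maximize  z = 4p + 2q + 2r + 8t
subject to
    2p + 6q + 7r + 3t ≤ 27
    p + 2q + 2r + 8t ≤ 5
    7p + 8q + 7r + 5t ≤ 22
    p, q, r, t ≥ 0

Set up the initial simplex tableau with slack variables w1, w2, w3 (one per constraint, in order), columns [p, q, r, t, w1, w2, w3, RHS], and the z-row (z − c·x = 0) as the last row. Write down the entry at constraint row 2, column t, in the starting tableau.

8

Constraint 2 has coefficient 8 on t.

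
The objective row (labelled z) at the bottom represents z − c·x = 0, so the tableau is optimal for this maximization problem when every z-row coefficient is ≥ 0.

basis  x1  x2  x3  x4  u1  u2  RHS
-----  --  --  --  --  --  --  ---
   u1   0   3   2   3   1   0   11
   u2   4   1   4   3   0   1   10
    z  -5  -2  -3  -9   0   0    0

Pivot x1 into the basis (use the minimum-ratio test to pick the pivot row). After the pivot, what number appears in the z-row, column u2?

Ratio test on column x1 — row 1: entry 0 ≤ 0; row 2: 10/4 = 5/2. Minimum is 5/2 at row 2 (u2 leaves); pivot element 4.
Divide row 2 by 4; eliminate column x1 from the other rows.
z-row update in column u2: 0 − (-5)·(1/4) = 5/4.

5/4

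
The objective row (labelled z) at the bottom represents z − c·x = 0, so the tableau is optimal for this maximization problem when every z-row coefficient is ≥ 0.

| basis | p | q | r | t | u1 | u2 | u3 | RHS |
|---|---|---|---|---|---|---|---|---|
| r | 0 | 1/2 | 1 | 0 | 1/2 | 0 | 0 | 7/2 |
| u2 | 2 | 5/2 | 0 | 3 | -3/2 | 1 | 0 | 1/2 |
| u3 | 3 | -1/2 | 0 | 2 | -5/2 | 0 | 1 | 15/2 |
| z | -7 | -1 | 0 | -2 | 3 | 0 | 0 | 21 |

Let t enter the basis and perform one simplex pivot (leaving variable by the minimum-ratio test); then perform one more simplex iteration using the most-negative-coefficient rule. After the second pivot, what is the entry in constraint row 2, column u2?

1/2

Ratio test on column t — row 1: entry 0 ≤ 0; row 2: (1/2)/3 = 1/6; row 3: (15/2)/2 = 15/4. Minimum is 1/6 at row 2 (u2 leaves); pivot element 3.
Divide row 2 by 3; eliminate column t from the other rows.
Second iteration: most negative z-row entry is -17/3 in column p, so p enters.
Ratio test on column p — row 1: entry 0 ≤ 0; row 2: (1/6)/(2/3) = 1/4; row 3: (43/6)/(5/3) = 43/10. Minimum is 1/4 at row 2 (t leaves); pivot element 2/3.
Divide row 2 by 2/3; eliminate column p from the other rows.
After both pivots, the entry at constraint row 2, column u2 is 1/2.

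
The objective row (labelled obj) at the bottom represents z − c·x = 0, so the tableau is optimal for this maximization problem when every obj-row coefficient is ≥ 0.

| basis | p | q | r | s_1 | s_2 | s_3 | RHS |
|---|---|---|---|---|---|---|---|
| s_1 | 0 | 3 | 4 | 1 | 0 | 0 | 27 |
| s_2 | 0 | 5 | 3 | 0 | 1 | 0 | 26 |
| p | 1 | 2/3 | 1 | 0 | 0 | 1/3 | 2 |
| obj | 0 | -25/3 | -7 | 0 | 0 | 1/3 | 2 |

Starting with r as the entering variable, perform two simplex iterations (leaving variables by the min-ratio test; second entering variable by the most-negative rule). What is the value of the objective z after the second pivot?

27

Ratio test on column r — row 1: 27/4 = 27/4; row 2: 26/3 = 26/3; row 3: 2/1 = 2. Minimum is 2 at row 3 (p leaves); pivot element 1.
Pivot on row 3; the obj-row RHS becomes 2 − (-7)·2 = 16.
Next entering variable (most negative obj-row entry -11/3): q.
Ratio test on column q — row 1: 19/(1/3) = 57; row 2: 20/3 = 20/3; row 3: 2/(2/3) = 3. Minimum is 3 at row 3 (r leaves); pivot element 2/3.
After the second pivot the obj-row RHS is 16 − (-11/3)·3 = 27.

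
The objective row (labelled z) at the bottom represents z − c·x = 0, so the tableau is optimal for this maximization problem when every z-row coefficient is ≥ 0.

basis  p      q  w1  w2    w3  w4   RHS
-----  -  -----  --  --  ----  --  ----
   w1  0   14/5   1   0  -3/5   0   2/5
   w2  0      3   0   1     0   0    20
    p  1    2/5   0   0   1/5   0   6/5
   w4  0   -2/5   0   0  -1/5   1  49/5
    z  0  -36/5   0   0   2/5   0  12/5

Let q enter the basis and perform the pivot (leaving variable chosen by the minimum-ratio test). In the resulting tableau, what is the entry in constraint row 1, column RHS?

1/7

Ratio test on column q — row 1: (2/5)/(14/5) = 1/7; row 2: 20/3 = 20/3; row 3: (6/5)/(2/5) = 3; row 4: entry -2/5 ≤ 0. Minimum is 1/7 at row 1 (w1 leaves); pivot element 14/5.
Divide row 1 by 14/5; eliminate column q from the other rows.
In the new row 1, the RHS entry is the old entry divided by the pivot: (2/5)/(14/5) = 1/7.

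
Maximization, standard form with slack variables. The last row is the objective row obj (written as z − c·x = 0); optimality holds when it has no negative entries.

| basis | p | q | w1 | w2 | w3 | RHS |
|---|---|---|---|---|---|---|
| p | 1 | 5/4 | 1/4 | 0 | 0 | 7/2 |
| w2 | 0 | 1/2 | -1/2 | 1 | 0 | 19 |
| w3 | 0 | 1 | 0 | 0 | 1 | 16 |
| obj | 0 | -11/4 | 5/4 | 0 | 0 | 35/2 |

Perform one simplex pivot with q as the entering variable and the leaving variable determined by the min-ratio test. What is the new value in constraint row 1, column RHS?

Ratio test on column q — row 1: (7/2)/(5/4) = 14/5; row 2: 19/(1/2) = 38; row 3: 16/1 = 16. Minimum is 14/5 at row 1 (p leaves); pivot element 5/4.
Divide row 1 by 5/4; eliminate column q from the other rows.
In the new row 1, the RHS entry is the old entry divided by the pivot: (7/2)/(5/4) = 14/5.

14/5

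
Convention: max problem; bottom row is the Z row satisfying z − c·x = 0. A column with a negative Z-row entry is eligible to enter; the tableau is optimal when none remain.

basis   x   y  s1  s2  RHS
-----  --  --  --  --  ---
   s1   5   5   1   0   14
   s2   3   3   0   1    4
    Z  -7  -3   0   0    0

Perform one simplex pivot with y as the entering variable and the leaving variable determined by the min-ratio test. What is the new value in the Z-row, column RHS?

4

Ratio test on column y — row 1: 14/5 = 14/5; row 2: 4/3 = 4/3. Minimum is 4/3 at row 2 (s2 leaves); pivot element 3.
Divide row 2 by 3; eliminate column y from the other rows.
Z-row update in column RHS: 0 − (-3)·(4/3) = 4.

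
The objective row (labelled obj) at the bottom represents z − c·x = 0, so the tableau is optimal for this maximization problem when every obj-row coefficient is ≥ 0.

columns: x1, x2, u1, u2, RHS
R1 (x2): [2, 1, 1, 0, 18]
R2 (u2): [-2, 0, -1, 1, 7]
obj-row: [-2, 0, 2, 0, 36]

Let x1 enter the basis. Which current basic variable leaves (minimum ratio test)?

x2

Column x1 entries and ratios — x2: 18/2 = 9; u2: -2 ≤ 0, skip.
Smallest ratio is 9 in the row of x2, so x2 leaves.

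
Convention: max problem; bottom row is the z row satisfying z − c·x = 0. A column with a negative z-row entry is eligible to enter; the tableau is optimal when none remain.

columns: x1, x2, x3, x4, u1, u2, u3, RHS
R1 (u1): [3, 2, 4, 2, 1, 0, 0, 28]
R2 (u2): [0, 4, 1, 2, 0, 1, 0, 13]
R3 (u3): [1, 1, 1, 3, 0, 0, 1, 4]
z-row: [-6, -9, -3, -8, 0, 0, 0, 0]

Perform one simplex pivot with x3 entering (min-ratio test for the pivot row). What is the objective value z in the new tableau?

Ratio test on column x3 — row 1: 28/4 = 7; row 2: 13/1 = 13; row 3: 4/1 = 4. Minimum is 4 at row 3 (u3 leaves); pivot element 1.
Pivot on row 3; the z-row RHS becomes 0 − (-3)·4 = 12.

12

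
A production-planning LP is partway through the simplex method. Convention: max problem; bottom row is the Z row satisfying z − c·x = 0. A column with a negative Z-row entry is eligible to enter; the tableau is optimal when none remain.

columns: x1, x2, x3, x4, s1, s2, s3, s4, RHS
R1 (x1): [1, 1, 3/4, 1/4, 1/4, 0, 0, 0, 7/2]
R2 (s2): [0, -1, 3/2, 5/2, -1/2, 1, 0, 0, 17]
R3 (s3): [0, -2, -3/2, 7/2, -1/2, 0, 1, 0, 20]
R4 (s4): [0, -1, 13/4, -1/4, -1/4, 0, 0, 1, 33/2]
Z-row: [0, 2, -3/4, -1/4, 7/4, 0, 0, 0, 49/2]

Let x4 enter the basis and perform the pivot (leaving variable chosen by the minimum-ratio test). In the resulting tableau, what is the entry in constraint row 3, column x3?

-3/7

Ratio test on column x4 — row 1: (7/2)/(1/4) = 14; row 2: 17/(5/2) = 34/5; row 3: 20/(7/2) = 40/7; row 4: entry -1/4 ≤ 0. Minimum is 40/7 at row 3 (s3 leaves); pivot element 7/2.
Divide row 3 by 7/2; eliminate column x4 from the other rows.
In the new row 3, the x3 entry is the old entry divided by the pivot: (-3/2)/(7/2) = -3/7.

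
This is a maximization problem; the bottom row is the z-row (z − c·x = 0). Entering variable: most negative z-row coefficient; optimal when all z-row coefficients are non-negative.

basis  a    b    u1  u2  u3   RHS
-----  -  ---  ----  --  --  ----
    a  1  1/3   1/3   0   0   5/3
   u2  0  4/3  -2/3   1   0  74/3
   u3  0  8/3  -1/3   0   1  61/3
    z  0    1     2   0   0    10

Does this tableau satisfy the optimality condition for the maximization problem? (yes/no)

yes

Every z-row coefficient is ≥ 0, so the tableau is optimal.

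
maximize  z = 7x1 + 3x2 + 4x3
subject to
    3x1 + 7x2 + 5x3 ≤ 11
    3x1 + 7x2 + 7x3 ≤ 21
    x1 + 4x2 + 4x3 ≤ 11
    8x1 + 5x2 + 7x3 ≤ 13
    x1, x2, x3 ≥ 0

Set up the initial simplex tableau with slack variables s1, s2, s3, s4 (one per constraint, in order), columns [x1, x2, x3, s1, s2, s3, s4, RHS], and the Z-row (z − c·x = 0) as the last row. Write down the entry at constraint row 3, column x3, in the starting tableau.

4

Constraint 3 has coefficient 4 on x3.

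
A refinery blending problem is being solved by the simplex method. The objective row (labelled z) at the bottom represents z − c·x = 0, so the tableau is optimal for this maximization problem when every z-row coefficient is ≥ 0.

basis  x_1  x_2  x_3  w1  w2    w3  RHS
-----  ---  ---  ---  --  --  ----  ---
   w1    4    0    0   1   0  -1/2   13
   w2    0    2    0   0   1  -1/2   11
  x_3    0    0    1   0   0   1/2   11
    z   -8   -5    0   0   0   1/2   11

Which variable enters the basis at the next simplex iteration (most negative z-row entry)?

Negative z-row entries: x_1: -8, x_2: -5.
The most negative is -8 in column x_1, so x_1 enters.

x_1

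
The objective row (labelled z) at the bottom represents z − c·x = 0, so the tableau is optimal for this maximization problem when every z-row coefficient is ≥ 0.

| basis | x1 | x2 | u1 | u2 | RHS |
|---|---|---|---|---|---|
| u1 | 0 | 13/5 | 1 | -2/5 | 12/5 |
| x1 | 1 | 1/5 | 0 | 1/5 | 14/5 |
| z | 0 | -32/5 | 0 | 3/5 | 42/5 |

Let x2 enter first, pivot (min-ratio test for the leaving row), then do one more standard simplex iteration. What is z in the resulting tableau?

Ratio test on column x2 — row 1: (12/5)/(13/5) = 12/13; row 2: (14/5)/(1/5) = 14. Minimum is 12/13 at row 1 (u1 leaves); pivot element 13/5.
Pivot on row 1; the z-row RHS becomes 42/5 − (-32/5)·(12/13) = 186/13.
Next entering variable (most negative z-row entry -5/13): u2.
Ratio test on column u2 — row 1: entry -2/13 ≤ 0; row 2: (34/13)/(3/13) = 34/3. Minimum is 34/3 at row 2 (x1 leaves); pivot element 3/13.
After the second pivot the z-row RHS is 186/13 − (-5/13)·(34/3) = 56/3.

56/3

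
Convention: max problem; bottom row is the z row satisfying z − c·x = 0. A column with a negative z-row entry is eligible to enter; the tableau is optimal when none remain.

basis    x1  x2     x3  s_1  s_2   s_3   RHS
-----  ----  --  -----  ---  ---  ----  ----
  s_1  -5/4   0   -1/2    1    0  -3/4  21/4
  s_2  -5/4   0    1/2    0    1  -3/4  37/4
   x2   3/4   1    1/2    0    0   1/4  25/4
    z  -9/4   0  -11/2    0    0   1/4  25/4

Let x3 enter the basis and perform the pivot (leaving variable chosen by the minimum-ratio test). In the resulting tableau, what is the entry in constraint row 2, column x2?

Ratio test on column x3 — row 1: entry -1/2 ≤ 0; row 2: (37/4)/(1/2) = 37/2; row 3: (25/4)/(1/2) = 25/2. Minimum is 25/2 at row 3 (x2 leaves); pivot element 1/2.
Divide row 3 by 1/2; eliminate column x3 from the other rows.
Row 2 update in column x2: 0 − (1/2)·2 = -1.

-1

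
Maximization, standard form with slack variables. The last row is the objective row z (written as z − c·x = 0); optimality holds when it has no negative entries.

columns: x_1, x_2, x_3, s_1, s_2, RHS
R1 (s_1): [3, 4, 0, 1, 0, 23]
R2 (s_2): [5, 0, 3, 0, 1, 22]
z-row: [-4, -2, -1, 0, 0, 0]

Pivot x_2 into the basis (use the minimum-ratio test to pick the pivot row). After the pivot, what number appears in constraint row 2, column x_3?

3

Ratio test on column x_2 — row 1: 23/4 = 23/4; row 2: entry 0 ≤ 0. Minimum is 23/4 at row 1 (s_1 leaves); pivot element 4.
Divide row 1 by 4; eliminate column x_2 from the other rows.
Row 2 update in column x_3: 3 − 0·0 = 3.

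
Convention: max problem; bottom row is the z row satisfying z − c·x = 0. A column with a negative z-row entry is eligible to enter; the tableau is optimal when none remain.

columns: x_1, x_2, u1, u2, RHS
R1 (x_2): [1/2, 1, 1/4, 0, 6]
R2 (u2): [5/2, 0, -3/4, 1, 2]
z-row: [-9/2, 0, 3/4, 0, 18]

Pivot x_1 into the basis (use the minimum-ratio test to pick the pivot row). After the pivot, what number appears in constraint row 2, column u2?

Ratio test on column x_1 — row 1: 6/(1/2) = 12; row 2: 2/(5/2) = 4/5. Minimum is 4/5 at row 2 (u2 leaves); pivot element 5/2.
Divide row 2 by 5/2; eliminate column x_1 from the other rows.
In the new row 2, the u2 entry is the old entry divided by the pivot: 1/(5/2) = 2/5.

2/5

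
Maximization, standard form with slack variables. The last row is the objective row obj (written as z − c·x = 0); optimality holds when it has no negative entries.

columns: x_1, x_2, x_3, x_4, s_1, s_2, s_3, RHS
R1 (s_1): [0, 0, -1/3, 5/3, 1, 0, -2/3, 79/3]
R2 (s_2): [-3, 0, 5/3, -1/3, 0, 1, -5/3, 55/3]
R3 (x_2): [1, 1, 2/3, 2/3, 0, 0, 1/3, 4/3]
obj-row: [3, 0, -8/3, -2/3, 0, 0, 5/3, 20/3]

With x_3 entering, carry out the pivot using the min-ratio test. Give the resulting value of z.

Ratio test on column x_3 — row 1: entry -1/3 ≤ 0; row 2: (55/3)/(5/3) = 11; row 3: (4/3)/(2/3) = 2. Minimum is 2 at row 3 (x_2 leaves); pivot element 2/3.
Pivot on row 3; the obj-row RHS becomes 20/3 − (-8/3)·2 = 12.

12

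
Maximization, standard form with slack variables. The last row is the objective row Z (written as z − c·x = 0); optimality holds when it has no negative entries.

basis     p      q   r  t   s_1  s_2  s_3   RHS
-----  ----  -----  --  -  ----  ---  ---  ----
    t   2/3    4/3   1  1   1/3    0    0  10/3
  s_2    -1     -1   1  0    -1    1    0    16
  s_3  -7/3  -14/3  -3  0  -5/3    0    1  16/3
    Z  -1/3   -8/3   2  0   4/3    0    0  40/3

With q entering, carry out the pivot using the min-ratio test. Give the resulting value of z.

Ratio test on column q — row 1: (10/3)/(4/3) = 5/2; row 2: entry -1 ≤ 0; row 3: entry -14/3 ≤ 0. Minimum is 5/2 at row 1 (t leaves); pivot element 4/3.
Pivot on row 1; the Z-row RHS becomes 40/3 − (-8/3)·(5/2) = 20.

20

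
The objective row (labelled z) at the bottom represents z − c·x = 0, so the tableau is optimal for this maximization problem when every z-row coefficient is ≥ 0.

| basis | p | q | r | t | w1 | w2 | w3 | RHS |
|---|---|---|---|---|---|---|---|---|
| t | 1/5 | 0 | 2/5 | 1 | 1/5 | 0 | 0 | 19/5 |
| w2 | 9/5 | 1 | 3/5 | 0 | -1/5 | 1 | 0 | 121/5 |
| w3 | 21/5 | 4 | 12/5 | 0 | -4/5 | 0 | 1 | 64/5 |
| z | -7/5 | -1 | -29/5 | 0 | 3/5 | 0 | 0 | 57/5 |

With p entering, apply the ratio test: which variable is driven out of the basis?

Column p entries and ratios — t: (19/5)/(1/5) = 19; w2: (121/5)/(9/5) = 121/9; w3: (64/5)/(21/5) = 64/21.
Smallest ratio is 64/21 in the row of w3, so w3 leaves.

w3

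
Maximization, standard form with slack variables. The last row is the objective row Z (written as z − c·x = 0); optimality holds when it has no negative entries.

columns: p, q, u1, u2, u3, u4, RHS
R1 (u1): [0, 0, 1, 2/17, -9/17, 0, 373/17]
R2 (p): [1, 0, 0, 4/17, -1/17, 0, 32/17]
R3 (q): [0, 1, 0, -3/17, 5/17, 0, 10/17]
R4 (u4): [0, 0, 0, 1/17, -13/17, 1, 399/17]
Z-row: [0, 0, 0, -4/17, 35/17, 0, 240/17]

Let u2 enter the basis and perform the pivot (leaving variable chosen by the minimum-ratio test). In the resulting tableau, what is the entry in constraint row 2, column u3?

Ratio test on column u2 — row 1: (373/17)/(2/17) = 373/2; row 2: (32/17)/(4/17) = 8; row 3: entry -3/17 ≤ 0; row 4: (399/17)/(1/17) = 399. Minimum is 8 at row 2 (p leaves); pivot element 4/17.
Divide row 2 by 4/17; eliminate column u2 from the other rows.
In the new row 2, the u3 entry is the old entry divided by the pivot: (-1/17)/(4/17) = -1/4.

-1/4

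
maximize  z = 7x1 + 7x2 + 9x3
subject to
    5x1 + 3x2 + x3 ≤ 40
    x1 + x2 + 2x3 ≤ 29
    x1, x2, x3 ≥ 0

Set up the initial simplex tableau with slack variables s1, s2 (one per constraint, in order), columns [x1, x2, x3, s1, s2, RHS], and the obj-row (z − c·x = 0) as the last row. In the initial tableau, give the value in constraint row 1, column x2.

Constraint 1 has coefficient 3 on x2.

3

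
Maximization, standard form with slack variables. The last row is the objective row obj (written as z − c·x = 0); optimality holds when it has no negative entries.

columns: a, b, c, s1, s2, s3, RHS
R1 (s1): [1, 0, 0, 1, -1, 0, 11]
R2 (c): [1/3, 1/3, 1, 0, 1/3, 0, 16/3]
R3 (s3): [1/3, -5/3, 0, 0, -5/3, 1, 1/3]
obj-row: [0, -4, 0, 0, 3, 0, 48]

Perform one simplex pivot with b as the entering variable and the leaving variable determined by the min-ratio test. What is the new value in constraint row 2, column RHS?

Ratio test on column b — row 1: entry 0 ≤ 0; row 2: (16/3)/(1/3) = 16; row 3: entry -5/3 ≤ 0. Minimum is 16 at row 2 (c leaves); pivot element 1/3.
Divide row 2 by 1/3; eliminate column b from the other rows.
In the new row 2, the RHS entry is the old entry divided by the pivot: (16/3)/(1/3) = 16.

16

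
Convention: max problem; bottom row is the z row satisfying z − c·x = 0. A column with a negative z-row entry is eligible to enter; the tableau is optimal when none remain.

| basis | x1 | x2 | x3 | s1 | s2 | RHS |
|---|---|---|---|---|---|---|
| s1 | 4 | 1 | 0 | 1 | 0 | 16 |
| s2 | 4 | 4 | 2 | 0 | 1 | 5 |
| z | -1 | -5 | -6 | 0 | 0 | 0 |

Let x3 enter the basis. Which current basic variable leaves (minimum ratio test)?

s2

Column x3 entries and ratios — s1: 0 ≤ 0, skip; s2: 5/2 = 5/2.
Smallest ratio is 5/2 in the row of s2, so s2 leaves.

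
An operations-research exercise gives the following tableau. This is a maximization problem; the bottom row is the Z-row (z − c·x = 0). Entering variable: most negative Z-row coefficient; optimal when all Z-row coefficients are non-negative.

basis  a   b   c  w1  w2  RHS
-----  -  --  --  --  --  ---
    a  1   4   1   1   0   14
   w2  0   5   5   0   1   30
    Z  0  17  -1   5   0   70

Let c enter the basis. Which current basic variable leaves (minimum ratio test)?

w2

Column c entries and ratios — a: 14/1 = 14; w2: 30/5 = 6.
Smallest ratio is 6 in the row of w2, so w2 leaves.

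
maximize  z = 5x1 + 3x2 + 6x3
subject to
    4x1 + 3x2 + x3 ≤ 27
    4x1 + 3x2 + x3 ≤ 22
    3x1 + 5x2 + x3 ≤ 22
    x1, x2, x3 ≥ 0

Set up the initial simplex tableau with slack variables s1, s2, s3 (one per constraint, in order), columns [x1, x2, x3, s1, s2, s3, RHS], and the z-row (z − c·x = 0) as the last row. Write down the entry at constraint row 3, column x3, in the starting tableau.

1

Constraint 3 has coefficient 1 on x3.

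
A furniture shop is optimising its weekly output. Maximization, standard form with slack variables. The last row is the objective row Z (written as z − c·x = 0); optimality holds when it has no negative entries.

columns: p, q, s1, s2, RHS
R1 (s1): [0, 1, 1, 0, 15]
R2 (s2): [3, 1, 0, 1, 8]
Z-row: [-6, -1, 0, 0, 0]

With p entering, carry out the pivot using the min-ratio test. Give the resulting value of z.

16

Ratio test on column p — row 1: entry 0 ≤ 0; row 2: 8/3 = 8/3. Minimum is 8/3 at row 2 (s2 leaves); pivot element 3.
Pivot on row 2; the Z-row RHS becomes 0 − (-6)·(8/3) = 16.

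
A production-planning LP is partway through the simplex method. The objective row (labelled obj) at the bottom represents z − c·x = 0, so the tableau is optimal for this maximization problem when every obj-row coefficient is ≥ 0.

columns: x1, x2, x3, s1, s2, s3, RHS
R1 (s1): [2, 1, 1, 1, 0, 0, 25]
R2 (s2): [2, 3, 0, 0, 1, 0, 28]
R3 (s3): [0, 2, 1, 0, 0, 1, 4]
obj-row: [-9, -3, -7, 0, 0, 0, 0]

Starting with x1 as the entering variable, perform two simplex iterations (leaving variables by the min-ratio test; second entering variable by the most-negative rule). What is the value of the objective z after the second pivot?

Ratio test on column x1 — row 1: 25/2 = 25/2; row 2: 28/2 = 14; row 3: entry 0 ≤ 0. Minimum is 25/2 at row 1 (s1 leaves); pivot element 2.
Pivot on row 1; the obj-row RHS becomes 0 − (-9)·(25/2) = 225/2.
Next entering variable (most negative obj-row entry -5/2): x3.
Ratio test on column x3 — row 1: (25/2)/(1/2) = 25; row 2: entry -1 ≤ 0; row 3: 4/1 = 4. Minimum is 4 at row 3 (s3 leaves); pivot element 1.
After the second pivot the obj-row RHS is 225/2 − (-5/2)·4 = 245/2.

245/2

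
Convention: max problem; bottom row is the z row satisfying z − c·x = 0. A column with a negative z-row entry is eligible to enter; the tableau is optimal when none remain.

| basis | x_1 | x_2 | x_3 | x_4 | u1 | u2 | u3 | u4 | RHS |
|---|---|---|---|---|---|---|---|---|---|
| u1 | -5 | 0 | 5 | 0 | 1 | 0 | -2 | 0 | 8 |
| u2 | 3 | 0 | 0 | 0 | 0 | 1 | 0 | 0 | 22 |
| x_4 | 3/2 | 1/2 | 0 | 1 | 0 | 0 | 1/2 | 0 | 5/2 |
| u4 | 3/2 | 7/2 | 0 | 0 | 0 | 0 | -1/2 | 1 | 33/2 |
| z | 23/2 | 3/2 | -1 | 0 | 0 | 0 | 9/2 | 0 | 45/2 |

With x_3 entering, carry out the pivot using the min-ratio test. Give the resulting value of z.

Ratio test on column x_3 — row 1: 8/5 = 8/5; row 2: entry 0 ≤ 0; row 3: entry 0 ≤ 0; row 4: entry 0 ≤ 0. Minimum is 8/5 at row 1 (u1 leaves); pivot element 5.
Pivot on row 1; the z-row RHS becomes 45/2 − (-1)·(8/5) = 241/10.

241/10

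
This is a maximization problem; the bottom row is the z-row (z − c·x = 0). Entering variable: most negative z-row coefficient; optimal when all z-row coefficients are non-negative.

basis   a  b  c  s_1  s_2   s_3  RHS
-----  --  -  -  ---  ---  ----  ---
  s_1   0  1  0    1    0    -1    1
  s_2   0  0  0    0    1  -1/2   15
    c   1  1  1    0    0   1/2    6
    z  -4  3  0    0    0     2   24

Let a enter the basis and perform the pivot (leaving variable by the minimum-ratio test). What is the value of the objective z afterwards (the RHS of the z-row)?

Ratio test on column a — row 1: entry 0 ≤ 0; row 2: entry 0 ≤ 0; row 3: 6/1 = 6. Minimum is 6 at row 3 (c leaves); pivot element 1.
Pivot on row 3; the z-row RHS becomes 24 − (-4)·6 = 48.

48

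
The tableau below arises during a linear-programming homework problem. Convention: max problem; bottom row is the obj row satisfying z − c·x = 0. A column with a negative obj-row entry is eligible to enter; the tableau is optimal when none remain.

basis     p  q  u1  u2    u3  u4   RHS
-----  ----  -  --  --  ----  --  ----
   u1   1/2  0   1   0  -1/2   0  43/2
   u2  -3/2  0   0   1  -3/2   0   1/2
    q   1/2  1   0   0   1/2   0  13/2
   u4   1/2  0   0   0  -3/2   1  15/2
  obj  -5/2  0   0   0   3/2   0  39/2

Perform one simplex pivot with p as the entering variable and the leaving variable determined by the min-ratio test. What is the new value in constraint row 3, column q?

Ratio test on column p — row 1: (43/2)/(1/2) = 43; row 2: entry -3/2 ≤ 0; row 3: (13/2)/(1/2) = 13; row 4: (15/2)/(1/2) = 15. Minimum is 13 at row 3 (q leaves); pivot element 1/2.
Divide row 3 by 1/2; eliminate column p from the other rows.
In the new row 3, the q entry is the old entry divided by the pivot: 1/(1/2) = 2.

2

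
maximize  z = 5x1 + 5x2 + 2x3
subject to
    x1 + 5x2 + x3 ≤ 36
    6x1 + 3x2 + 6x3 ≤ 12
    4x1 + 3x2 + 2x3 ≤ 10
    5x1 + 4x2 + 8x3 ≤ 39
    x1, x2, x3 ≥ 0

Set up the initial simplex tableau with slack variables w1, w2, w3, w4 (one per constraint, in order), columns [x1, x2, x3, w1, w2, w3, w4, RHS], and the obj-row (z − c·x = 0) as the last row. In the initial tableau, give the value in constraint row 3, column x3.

Constraint 3 has coefficient 2 on x3.

2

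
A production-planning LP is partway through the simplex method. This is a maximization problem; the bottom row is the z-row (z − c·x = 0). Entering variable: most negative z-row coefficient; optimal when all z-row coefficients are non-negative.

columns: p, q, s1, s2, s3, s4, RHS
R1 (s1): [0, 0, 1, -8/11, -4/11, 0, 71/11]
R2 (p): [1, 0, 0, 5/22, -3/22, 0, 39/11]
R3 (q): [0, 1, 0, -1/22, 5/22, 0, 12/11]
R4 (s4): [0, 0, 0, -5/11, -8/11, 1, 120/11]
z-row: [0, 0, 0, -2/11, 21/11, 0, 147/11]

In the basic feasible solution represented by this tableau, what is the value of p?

39/11

p is basic (row 2); its value is the RHS of that row, 39/11.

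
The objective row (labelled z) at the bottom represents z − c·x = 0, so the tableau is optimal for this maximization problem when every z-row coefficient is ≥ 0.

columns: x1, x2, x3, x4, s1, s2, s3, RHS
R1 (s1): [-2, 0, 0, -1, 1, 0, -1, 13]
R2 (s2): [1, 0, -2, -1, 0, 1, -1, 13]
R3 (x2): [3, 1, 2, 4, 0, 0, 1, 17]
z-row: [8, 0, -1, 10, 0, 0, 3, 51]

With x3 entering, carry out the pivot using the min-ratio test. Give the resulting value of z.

119/2

Ratio test on column x3 — row 1: entry 0 ≤ 0; row 2: entry -2 ≤ 0; row 3: 17/2 = 17/2. Minimum is 17/2 at row 3 (x2 leaves); pivot element 2.
Pivot on row 3; the z-row RHS becomes 51 − (-1)·(17/2) = 119/2.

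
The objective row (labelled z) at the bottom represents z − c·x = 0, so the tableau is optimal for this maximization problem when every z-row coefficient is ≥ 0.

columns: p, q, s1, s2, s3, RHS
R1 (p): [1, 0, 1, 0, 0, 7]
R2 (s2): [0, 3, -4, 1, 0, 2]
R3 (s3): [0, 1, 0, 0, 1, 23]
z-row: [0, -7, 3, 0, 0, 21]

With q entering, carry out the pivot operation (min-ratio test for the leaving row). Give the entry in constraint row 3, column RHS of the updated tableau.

67/3

Ratio test on column q — row 1: entry 0 ≤ 0; row 2: 2/3 = 2/3; row 3: 23/1 = 23. Minimum is 2/3 at row 2 (s2 leaves); pivot element 3.
Divide row 2 by 3; eliminate column q from the other rows.
Row 3 update in column RHS: 23 − 1·(2/3) = 67/3.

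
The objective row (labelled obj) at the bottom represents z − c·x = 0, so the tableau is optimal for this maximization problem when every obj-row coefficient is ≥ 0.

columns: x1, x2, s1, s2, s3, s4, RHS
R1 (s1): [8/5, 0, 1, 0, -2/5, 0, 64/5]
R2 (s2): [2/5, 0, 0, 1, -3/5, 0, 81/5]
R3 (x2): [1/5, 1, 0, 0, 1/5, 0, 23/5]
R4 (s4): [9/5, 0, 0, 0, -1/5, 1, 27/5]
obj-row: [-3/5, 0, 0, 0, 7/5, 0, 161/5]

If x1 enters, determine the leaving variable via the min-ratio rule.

Column x1 entries and ratios — s1: (64/5)/(8/5) = 8; s2: (81/5)/(2/5) = 81/2; x2: (23/5)/(1/5) = 23; s4: (27/5)/(9/5) = 3.
Smallest ratio is 3 in the row of s4, so s4 leaves.

s4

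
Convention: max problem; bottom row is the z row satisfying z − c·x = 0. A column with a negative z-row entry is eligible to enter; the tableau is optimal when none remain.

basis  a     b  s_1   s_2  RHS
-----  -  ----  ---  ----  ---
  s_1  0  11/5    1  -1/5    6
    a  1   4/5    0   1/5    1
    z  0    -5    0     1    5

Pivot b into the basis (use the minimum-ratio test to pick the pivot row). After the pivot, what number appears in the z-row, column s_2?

9/4

Ratio test on column b — row 1: 6/(11/5) = 30/11; row 2: 1/(4/5) = 5/4. Minimum is 5/4 at row 2 (a leaves); pivot element 4/5.
Divide row 2 by 4/5; eliminate column b from the other rows.
z-row update in column s_2: 1 − (-5)·(1/4) = 9/4.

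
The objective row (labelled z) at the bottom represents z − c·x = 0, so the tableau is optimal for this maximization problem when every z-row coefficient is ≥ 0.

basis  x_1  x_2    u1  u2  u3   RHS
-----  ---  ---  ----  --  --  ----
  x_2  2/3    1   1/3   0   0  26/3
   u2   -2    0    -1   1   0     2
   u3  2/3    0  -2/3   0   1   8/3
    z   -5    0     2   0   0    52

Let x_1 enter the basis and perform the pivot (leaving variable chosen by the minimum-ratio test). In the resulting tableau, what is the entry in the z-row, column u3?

Ratio test on column x_1 — row 1: (26/3)/(2/3) = 13; row 2: entry -2 ≤ 0; row 3: (8/3)/(2/3) = 4. Minimum is 4 at row 3 (u3 leaves); pivot element 2/3.
Divide row 3 by 2/3; eliminate column x_1 from the other rows.
z-row update in column u3: 0 − (-5)·(3/2) = 15/2.

15/2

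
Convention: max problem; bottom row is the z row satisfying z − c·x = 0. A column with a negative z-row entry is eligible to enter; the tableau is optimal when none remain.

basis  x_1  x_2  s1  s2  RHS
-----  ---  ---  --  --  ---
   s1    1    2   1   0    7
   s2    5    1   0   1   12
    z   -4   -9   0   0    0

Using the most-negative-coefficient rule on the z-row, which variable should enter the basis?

x_2

Negative z-row entries: x_1: -4, x_2: -9.
The most negative is -9 in column x_2, so x_2 enters.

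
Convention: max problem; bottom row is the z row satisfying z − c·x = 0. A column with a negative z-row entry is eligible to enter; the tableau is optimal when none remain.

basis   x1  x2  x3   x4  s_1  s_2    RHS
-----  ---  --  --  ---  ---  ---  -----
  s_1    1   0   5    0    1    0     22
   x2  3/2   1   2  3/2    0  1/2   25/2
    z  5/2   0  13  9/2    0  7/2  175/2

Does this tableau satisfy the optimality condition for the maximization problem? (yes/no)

Every z-row coefficient is ≥ 0, so the tableau is optimal.

yes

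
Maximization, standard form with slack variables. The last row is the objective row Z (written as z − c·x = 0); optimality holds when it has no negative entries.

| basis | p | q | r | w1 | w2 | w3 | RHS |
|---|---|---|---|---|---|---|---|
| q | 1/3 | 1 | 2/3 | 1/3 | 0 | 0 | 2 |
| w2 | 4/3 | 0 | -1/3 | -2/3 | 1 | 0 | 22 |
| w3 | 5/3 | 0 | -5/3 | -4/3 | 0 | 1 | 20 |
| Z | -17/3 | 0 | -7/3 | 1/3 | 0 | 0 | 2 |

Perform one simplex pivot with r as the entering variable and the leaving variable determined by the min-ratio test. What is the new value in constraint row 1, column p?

1/2

Ratio test on column r — row 1: 2/(2/3) = 3; row 2: entry -1/3 ≤ 0; row 3: entry -5/3 ≤ 0. Minimum is 3 at row 1 (q leaves); pivot element 2/3.
Divide row 1 by 2/3; eliminate column r from the other rows.
In the new row 1, the p entry is the old entry divided by the pivot: (1/3)/(2/3) = 1/2.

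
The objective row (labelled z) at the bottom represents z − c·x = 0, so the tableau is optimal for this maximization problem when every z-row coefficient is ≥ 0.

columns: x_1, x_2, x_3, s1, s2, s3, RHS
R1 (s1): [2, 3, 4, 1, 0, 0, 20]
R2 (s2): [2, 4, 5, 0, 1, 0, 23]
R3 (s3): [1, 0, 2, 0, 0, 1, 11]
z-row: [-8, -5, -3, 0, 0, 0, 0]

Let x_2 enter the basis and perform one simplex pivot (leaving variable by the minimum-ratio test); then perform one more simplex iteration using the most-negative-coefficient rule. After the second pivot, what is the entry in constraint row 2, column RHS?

Ratio test on column x_2 — row 1: 20/3 = 20/3; row 2: 23/4 = 23/4; row 3: entry 0 ≤ 0. Minimum is 23/4 at row 2 (s2 leaves); pivot element 4.
Divide row 2 by 4; eliminate column x_2 from the other rows.
Second iteration: most negative z-row entry is -11/2 in column x_1, so x_1 enters.
Ratio test on column x_1 — row 1: (11/4)/(1/2) = 11/2; row 2: (23/4)/(1/2) = 23/2; row 3: 11/1 = 11. Minimum is 11/2 at row 1 (s1 leaves); pivot element 1/2.
Divide row 1 by 1/2; eliminate column x_1 from the other rows.
After both pivots, the entry at constraint row 2, column RHS is 3.

3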